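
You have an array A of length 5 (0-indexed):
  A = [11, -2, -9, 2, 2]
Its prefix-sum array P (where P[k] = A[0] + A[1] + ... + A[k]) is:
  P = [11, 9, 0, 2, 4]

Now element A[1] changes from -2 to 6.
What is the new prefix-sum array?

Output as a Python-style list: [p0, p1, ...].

Answer: [11, 17, 8, 10, 12]

Derivation:
Change: A[1] -2 -> 6, delta = 8
P[k] for k < 1: unchanged (A[1] not included)
P[k] for k >= 1: shift by delta = 8
  P[0] = 11 + 0 = 11
  P[1] = 9 + 8 = 17
  P[2] = 0 + 8 = 8
  P[3] = 2 + 8 = 10
  P[4] = 4 + 8 = 12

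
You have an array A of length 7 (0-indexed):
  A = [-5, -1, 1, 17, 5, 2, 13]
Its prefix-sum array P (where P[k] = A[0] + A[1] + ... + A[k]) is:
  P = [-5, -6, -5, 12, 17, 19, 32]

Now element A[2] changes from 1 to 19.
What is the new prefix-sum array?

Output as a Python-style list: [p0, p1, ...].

Answer: [-5, -6, 13, 30, 35, 37, 50]

Derivation:
Change: A[2] 1 -> 19, delta = 18
P[k] for k < 2: unchanged (A[2] not included)
P[k] for k >= 2: shift by delta = 18
  P[0] = -5 + 0 = -5
  P[1] = -6 + 0 = -6
  P[2] = -5 + 18 = 13
  P[3] = 12 + 18 = 30
  P[4] = 17 + 18 = 35
  P[5] = 19 + 18 = 37
  P[6] = 32 + 18 = 50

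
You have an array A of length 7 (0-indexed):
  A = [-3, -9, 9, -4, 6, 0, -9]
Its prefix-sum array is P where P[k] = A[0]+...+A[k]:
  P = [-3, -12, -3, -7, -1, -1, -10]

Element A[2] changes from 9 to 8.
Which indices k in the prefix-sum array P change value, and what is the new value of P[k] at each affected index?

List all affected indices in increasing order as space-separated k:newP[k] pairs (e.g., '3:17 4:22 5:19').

P[k] = A[0] + ... + A[k]
P[k] includes A[2] iff k >= 2
Affected indices: 2, 3, ..., 6; delta = -1
  P[2]: -3 + -1 = -4
  P[3]: -7 + -1 = -8
  P[4]: -1 + -1 = -2
  P[5]: -1 + -1 = -2
  P[6]: -10 + -1 = -11

Answer: 2:-4 3:-8 4:-2 5:-2 6:-11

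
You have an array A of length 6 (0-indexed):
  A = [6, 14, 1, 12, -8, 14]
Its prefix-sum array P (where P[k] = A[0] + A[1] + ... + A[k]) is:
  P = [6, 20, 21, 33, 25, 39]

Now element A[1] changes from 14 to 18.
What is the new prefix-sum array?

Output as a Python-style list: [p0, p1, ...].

Change: A[1] 14 -> 18, delta = 4
P[k] for k < 1: unchanged (A[1] not included)
P[k] for k >= 1: shift by delta = 4
  P[0] = 6 + 0 = 6
  P[1] = 20 + 4 = 24
  P[2] = 21 + 4 = 25
  P[3] = 33 + 4 = 37
  P[4] = 25 + 4 = 29
  P[5] = 39 + 4 = 43

Answer: [6, 24, 25, 37, 29, 43]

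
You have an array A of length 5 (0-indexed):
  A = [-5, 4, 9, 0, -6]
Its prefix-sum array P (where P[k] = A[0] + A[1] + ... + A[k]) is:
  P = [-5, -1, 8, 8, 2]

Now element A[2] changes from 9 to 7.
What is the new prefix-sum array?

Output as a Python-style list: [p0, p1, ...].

Answer: [-5, -1, 6, 6, 0]

Derivation:
Change: A[2] 9 -> 7, delta = -2
P[k] for k < 2: unchanged (A[2] not included)
P[k] for k >= 2: shift by delta = -2
  P[0] = -5 + 0 = -5
  P[1] = -1 + 0 = -1
  P[2] = 8 + -2 = 6
  P[3] = 8 + -2 = 6
  P[4] = 2 + -2 = 0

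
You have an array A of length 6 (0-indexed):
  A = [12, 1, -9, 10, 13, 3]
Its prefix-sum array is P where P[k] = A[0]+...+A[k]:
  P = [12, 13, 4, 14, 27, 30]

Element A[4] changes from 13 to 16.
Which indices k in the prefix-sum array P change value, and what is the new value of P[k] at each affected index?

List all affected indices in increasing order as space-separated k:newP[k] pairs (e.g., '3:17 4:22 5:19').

P[k] = A[0] + ... + A[k]
P[k] includes A[4] iff k >= 4
Affected indices: 4, 5, ..., 5; delta = 3
  P[4]: 27 + 3 = 30
  P[5]: 30 + 3 = 33

Answer: 4:30 5:33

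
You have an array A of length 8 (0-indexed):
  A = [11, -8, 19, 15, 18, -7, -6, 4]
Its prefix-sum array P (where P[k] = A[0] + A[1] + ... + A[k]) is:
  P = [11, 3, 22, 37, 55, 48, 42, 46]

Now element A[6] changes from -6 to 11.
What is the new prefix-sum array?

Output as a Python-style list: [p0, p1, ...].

Change: A[6] -6 -> 11, delta = 17
P[k] for k < 6: unchanged (A[6] not included)
P[k] for k >= 6: shift by delta = 17
  P[0] = 11 + 0 = 11
  P[1] = 3 + 0 = 3
  P[2] = 22 + 0 = 22
  P[3] = 37 + 0 = 37
  P[4] = 55 + 0 = 55
  P[5] = 48 + 0 = 48
  P[6] = 42 + 17 = 59
  P[7] = 46 + 17 = 63

Answer: [11, 3, 22, 37, 55, 48, 59, 63]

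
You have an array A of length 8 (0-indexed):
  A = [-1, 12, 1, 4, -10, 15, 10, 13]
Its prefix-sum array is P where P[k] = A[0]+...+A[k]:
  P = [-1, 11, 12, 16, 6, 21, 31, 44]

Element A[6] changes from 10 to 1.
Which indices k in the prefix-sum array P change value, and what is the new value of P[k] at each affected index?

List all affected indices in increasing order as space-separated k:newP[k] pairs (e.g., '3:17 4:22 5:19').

P[k] = A[0] + ... + A[k]
P[k] includes A[6] iff k >= 6
Affected indices: 6, 7, ..., 7; delta = -9
  P[6]: 31 + -9 = 22
  P[7]: 44 + -9 = 35

Answer: 6:22 7:35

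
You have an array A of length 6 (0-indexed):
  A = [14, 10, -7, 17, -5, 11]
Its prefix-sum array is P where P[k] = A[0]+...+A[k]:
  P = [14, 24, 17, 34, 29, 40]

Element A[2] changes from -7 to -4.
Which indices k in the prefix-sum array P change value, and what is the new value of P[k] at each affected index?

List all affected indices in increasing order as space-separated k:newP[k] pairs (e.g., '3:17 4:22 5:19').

Answer: 2:20 3:37 4:32 5:43

Derivation:
P[k] = A[0] + ... + A[k]
P[k] includes A[2] iff k >= 2
Affected indices: 2, 3, ..., 5; delta = 3
  P[2]: 17 + 3 = 20
  P[3]: 34 + 3 = 37
  P[4]: 29 + 3 = 32
  P[5]: 40 + 3 = 43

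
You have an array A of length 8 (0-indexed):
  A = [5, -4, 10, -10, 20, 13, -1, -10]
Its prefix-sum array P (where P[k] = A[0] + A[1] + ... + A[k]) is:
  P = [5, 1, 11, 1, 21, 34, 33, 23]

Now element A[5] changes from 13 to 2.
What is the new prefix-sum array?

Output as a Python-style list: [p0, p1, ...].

Change: A[5] 13 -> 2, delta = -11
P[k] for k < 5: unchanged (A[5] not included)
P[k] for k >= 5: shift by delta = -11
  P[0] = 5 + 0 = 5
  P[1] = 1 + 0 = 1
  P[2] = 11 + 0 = 11
  P[3] = 1 + 0 = 1
  P[4] = 21 + 0 = 21
  P[5] = 34 + -11 = 23
  P[6] = 33 + -11 = 22
  P[7] = 23 + -11 = 12

Answer: [5, 1, 11, 1, 21, 23, 22, 12]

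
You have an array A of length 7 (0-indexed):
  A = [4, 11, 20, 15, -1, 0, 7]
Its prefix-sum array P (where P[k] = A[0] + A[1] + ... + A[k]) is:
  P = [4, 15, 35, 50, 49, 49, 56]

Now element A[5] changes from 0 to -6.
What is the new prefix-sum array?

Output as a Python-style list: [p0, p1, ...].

Change: A[5] 0 -> -6, delta = -6
P[k] for k < 5: unchanged (A[5] not included)
P[k] for k >= 5: shift by delta = -6
  P[0] = 4 + 0 = 4
  P[1] = 15 + 0 = 15
  P[2] = 35 + 0 = 35
  P[3] = 50 + 0 = 50
  P[4] = 49 + 0 = 49
  P[5] = 49 + -6 = 43
  P[6] = 56 + -6 = 50

Answer: [4, 15, 35, 50, 49, 43, 50]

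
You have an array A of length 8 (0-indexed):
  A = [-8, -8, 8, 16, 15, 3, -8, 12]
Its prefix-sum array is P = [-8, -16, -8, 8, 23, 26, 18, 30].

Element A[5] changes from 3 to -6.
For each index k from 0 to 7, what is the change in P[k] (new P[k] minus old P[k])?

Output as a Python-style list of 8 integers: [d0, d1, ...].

Answer: [0, 0, 0, 0, 0, -9, -9, -9]

Derivation:
Element change: A[5] 3 -> -6, delta = -9
For k < 5: P[k] unchanged, delta_P[k] = 0
For k >= 5: P[k] shifts by exactly -9
Delta array: [0, 0, 0, 0, 0, -9, -9, -9]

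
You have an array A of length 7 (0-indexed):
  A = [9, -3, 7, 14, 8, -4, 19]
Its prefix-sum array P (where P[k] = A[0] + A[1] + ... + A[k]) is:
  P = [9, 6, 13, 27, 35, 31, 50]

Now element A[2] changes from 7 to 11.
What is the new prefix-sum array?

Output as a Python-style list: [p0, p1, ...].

Change: A[2] 7 -> 11, delta = 4
P[k] for k < 2: unchanged (A[2] not included)
P[k] for k >= 2: shift by delta = 4
  P[0] = 9 + 0 = 9
  P[1] = 6 + 0 = 6
  P[2] = 13 + 4 = 17
  P[3] = 27 + 4 = 31
  P[4] = 35 + 4 = 39
  P[5] = 31 + 4 = 35
  P[6] = 50 + 4 = 54

Answer: [9, 6, 17, 31, 39, 35, 54]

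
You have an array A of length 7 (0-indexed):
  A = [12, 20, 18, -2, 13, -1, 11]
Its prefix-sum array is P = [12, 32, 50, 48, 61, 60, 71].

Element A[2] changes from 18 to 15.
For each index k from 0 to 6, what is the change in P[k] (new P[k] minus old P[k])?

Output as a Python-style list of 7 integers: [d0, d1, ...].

Element change: A[2] 18 -> 15, delta = -3
For k < 2: P[k] unchanged, delta_P[k] = 0
For k >= 2: P[k] shifts by exactly -3
Delta array: [0, 0, -3, -3, -3, -3, -3]

Answer: [0, 0, -3, -3, -3, -3, -3]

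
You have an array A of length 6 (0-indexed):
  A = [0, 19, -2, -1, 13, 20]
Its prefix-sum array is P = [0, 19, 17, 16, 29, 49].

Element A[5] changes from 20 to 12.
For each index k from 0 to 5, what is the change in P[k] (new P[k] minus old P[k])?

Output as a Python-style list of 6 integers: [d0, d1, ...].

Answer: [0, 0, 0, 0, 0, -8]

Derivation:
Element change: A[5] 20 -> 12, delta = -8
For k < 5: P[k] unchanged, delta_P[k] = 0
For k >= 5: P[k] shifts by exactly -8
Delta array: [0, 0, 0, 0, 0, -8]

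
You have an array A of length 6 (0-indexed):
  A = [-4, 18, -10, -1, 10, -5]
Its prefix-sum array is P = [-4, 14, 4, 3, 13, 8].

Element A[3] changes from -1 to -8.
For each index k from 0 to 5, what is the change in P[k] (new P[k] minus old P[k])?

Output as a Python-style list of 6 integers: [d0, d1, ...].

Element change: A[3] -1 -> -8, delta = -7
For k < 3: P[k] unchanged, delta_P[k] = 0
For k >= 3: P[k] shifts by exactly -7
Delta array: [0, 0, 0, -7, -7, -7]

Answer: [0, 0, 0, -7, -7, -7]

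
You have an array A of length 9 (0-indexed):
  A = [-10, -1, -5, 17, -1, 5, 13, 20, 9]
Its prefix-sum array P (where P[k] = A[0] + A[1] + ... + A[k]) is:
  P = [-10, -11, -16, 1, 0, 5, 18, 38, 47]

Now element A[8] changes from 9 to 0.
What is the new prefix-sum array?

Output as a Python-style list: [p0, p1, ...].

Answer: [-10, -11, -16, 1, 0, 5, 18, 38, 38]

Derivation:
Change: A[8] 9 -> 0, delta = -9
P[k] for k < 8: unchanged (A[8] not included)
P[k] for k >= 8: shift by delta = -9
  P[0] = -10 + 0 = -10
  P[1] = -11 + 0 = -11
  P[2] = -16 + 0 = -16
  P[3] = 1 + 0 = 1
  P[4] = 0 + 0 = 0
  P[5] = 5 + 0 = 5
  P[6] = 18 + 0 = 18
  P[7] = 38 + 0 = 38
  P[8] = 47 + -9 = 38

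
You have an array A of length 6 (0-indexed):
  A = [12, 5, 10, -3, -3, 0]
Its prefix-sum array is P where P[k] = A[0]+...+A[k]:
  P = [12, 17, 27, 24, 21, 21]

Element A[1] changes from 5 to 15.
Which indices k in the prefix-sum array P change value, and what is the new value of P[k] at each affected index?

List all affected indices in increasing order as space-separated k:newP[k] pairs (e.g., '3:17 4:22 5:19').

P[k] = A[0] + ... + A[k]
P[k] includes A[1] iff k >= 1
Affected indices: 1, 2, ..., 5; delta = 10
  P[1]: 17 + 10 = 27
  P[2]: 27 + 10 = 37
  P[3]: 24 + 10 = 34
  P[4]: 21 + 10 = 31
  P[5]: 21 + 10 = 31

Answer: 1:27 2:37 3:34 4:31 5:31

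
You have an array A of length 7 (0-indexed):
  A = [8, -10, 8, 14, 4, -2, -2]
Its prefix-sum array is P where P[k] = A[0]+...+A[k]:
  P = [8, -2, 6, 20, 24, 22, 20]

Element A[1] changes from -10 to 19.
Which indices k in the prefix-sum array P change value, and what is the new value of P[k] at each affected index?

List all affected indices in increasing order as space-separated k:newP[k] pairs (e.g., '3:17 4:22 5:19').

Answer: 1:27 2:35 3:49 4:53 5:51 6:49

Derivation:
P[k] = A[0] + ... + A[k]
P[k] includes A[1] iff k >= 1
Affected indices: 1, 2, ..., 6; delta = 29
  P[1]: -2 + 29 = 27
  P[2]: 6 + 29 = 35
  P[3]: 20 + 29 = 49
  P[4]: 24 + 29 = 53
  P[5]: 22 + 29 = 51
  P[6]: 20 + 29 = 49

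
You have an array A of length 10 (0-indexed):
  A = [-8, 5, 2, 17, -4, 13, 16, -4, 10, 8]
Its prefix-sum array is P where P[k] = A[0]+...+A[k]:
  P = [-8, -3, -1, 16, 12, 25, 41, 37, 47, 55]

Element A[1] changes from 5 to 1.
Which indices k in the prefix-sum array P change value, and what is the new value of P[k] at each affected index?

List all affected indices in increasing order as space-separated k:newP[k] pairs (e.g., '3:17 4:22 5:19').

Answer: 1:-7 2:-5 3:12 4:8 5:21 6:37 7:33 8:43 9:51

Derivation:
P[k] = A[0] + ... + A[k]
P[k] includes A[1] iff k >= 1
Affected indices: 1, 2, ..., 9; delta = -4
  P[1]: -3 + -4 = -7
  P[2]: -1 + -4 = -5
  P[3]: 16 + -4 = 12
  P[4]: 12 + -4 = 8
  P[5]: 25 + -4 = 21
  P[6]: 41 + -4 = 37
  P[7]: 37 + -4 = 33
  P[8]: 47 + -4 = 43
  P[9]: 55 + -4 = 51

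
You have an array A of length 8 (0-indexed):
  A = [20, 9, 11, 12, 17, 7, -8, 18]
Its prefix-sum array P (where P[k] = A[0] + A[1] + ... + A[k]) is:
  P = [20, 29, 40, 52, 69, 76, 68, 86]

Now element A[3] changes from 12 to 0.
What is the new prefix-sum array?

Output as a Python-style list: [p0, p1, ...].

Change: A[3] 12 -> 0, delta = -12
P[k] for k < 3: unchanged (A[3] not included)
P[k] for k >= 3: shift by delta = -12
  P[0] = 20 + 0 = 20
  P[1] = 29 + 0 = 29
  P[2] = 40 + 0 = 40
  P[3] = 52 + -12 = 40
  P[4] = 69 + -12 = 57
  P[5] = 76 + -12 = 64
  P[6] = 68 + -12 = 56
  P[7] = 86 + -12 = 74

Answer: [20, 29, 40, 40, 57, 64, 56, 74]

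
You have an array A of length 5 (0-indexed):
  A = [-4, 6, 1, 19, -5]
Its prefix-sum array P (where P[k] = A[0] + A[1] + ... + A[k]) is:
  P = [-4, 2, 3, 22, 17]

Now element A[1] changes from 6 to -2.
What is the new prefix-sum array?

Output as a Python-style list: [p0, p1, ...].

Answer: [-4, -6, -5, 14, 9]

Derivation:
Change: A[1] 6 -> -2, delta = -8
P[k] for k < 1: unchanged (A[1] not included)
P[k] for k >= 1: shift by delta = -8
  P[0] = -4 + 0 = -4
  P[1] = 2 + -8 = -6
  P[2] = 3 + -8 = -5
  P[3] = 22 + -8 = 14
  P[4] = 17 + -8 = 9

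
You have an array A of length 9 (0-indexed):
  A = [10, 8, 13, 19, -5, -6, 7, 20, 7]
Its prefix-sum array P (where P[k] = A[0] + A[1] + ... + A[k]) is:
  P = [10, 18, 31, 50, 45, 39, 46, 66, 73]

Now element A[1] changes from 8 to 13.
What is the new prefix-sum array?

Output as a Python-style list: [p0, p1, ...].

Answer: [10, 23, 36, 55, 50, 44, 51, 71, 78]

Derivation:
Change: A[1] 8 -> 13, delta = 5
P[k] for k < 1: unchanged (A[1] not included)
P[k] for k >= 1: shift by delta = 5
  P[0] = 10 + 0 = 10
  P[1] = 18 + 5 = 23
  P[2] = 31 + 5 = 36
  P[3] = 50 + 5 = 55
  P[4] = 45 + 5 = 50
  P[5] = 39 + 5 = 44
  P[6] = 46 + 5 = 51
  P[7] = 66 + 5 = 71
  P[8] = 73 + 5 = 78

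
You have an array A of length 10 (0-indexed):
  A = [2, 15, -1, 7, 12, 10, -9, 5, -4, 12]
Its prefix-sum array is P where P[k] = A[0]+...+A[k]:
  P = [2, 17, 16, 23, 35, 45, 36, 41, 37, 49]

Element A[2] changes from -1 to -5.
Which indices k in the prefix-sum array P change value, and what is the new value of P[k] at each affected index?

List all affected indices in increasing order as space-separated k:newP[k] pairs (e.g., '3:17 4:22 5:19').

P[k] = A[0] + ... + A[k]
P[k] includes A[2] iff k >= 2
Affected indices: 2, 3, ..., 9; delta = -4
  P[2]: 16 + -4 = 12
  P[3]: 23 + -4 = 19
  P[4]: 35 + -4 = 31
  P[5]: 45 + -4 = 41
  P[6]: 36 + -4 = 32
  P[7]: 41 + -4 = 37
  P[8]: 37 + -4 = 33
  P[9]: 49 + -4 = 45

Answer: 2:12 3:19 4:31 5:41 6:32 7:37 8:33 9:45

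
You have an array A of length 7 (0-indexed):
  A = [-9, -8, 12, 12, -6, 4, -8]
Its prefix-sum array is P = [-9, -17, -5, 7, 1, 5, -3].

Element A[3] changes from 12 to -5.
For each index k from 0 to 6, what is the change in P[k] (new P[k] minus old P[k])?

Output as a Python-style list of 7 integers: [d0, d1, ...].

Element change: A[3] 12 -> -5, delta = -17
For k < 3: P[k] unchanged, delta_P[k] = 0
For k >= 3: P[k] shifts by exactly -17
Delta array: [0, 0, 0, -17, -17, -17, -17]

Answer: [0, 0, 0, -17, -17, -17, -17]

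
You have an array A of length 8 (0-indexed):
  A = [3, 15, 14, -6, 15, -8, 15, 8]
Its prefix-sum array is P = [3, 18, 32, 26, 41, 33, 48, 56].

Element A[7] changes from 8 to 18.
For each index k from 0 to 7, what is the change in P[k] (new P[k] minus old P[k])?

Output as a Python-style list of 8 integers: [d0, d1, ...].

Answer: [0, 0, 0, 0, 0, 0, 0, 10]

Derivation:
Element change: A[7] 8 -> 18, delta = 10
For k < 7: P[k] unchanged, delta_P[k] = 0
For k >= 7: P[k] shifts by exactly 10
Delta array: [0, 0, 0, 0, 0, 0, 0, 10]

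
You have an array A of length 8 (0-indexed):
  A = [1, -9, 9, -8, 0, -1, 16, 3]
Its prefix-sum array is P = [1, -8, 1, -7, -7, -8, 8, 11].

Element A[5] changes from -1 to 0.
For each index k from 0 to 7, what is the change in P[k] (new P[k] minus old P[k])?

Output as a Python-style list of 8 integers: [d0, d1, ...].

Element change: A[5] -1 -> 0, delta = 1
For k < 5: P[k] unchanged, delta_P[k] = 0
For k >= 5: P[k] shifts by exactly 1
Delta array: [0, 0, 0, 0, 0, 1, 1, 1]

Answer: [0, 0, 0, 0, 0, 1, 1, 1]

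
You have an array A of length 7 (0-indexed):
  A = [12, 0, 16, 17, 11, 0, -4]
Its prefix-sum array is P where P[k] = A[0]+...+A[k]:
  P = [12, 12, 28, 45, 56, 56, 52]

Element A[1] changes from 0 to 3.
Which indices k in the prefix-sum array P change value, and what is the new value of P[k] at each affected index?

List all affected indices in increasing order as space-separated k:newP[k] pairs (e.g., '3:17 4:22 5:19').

P[k] = A[0] + ... + A[k]
P[k] includes A[1] iff k >= 1
Affected indices: 1, 2, ..., 6; delta = 3
  P[1]: 12 + 3 = 15
  P[2]: 28 + 3 = 31
  P[3]: 45 + 3 = 48
  P[4]: 56 + 3 = 59
  P[5]: 56 + 3 = 59
  P[6]: 52 + 3 = 55

Answer: 1:15 2:31 3:48 4:59 5:59 6:55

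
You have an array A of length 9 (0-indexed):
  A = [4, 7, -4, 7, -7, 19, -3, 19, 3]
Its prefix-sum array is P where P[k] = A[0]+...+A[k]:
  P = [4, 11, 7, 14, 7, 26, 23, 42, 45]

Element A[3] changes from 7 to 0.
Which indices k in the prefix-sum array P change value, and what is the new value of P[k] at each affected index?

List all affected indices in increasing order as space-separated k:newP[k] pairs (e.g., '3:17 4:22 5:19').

Answer: 3:7 4:0 5:19 6:16 7:35 8:38

Derivation:
P[k] = A[0] + ... + A[k]
P[k] includes A[3] iff k >= 3
Affected indices: 3, 4, ..., 8; delta = -7
  P[3]: 14 + -7 = 7
  P[4]: 7 + -7 = 0
  P[5]: 26 + -7 = 19
  P[6]: 23 + -7 = 16
  P[7]: 42 + -7 = 35
  P[8]: 45 + -7 = 38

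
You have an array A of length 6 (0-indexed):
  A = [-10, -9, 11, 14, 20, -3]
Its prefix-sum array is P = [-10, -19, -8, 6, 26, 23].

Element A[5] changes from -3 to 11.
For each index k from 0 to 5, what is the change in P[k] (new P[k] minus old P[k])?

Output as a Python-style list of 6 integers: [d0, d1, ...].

Element change: A[5] -3 -> 11, delta = 14
For k < 5: P[k] unchanged, delta_P[k] = 0
For k >= 5: P[k] shifts by exactly 14
Delta array: [0, 0, 0, 0, 0, 14]

Answer: [0, 0, 0, 0, 0, 14]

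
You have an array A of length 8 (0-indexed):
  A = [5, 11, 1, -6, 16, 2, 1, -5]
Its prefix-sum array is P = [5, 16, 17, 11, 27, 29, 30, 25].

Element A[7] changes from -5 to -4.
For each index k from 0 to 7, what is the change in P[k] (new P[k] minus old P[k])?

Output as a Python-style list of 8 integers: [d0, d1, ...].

Answer: [0, 0, 0, 0, 0, 0, 0, 1]

Derivation:
Element change: A[7] -5 -> -4, delta = 1
For k < 7: P[k] unchanged, delta_P[k] = 0
For k >= 7: P[k] shifts by exactly 1
Delta array: [0, 0, 0, 0, 0, 0, 0, 1]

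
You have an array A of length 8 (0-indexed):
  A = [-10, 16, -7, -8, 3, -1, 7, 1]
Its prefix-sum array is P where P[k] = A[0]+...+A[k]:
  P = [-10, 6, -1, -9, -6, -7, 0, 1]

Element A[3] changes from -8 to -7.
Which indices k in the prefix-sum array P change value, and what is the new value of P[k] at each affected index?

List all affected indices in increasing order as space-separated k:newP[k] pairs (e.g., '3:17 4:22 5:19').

P[k] = A[0] + ... + A[k]
P[k] includes A[3] iff k >= 3
Affected indices: 3, 4, ..., 7; delta = 1
  P[3]: -9 + 1 = -8
  P[4]: -6 + 1 = -5
  P[5]: -7 + 1 = -6
  P[6]: 0 + 1 = 1
  P[7]: 1 + 1 = 2

Answer: 3:-8 4:-5 5:-6 6:1 7:2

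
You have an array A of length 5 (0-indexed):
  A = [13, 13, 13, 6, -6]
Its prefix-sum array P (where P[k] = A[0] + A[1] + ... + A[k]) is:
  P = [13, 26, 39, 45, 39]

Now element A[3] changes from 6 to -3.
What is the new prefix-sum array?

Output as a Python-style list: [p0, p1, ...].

Change: A[3] 6 -> -3, delta = -9
P[k] for k < 3: unchanged (A[3] not included)
P[k] for k >= 3: shift by delta = -9
  P[0] = 13 + 0 = 13
  P[1] = 26 + 0 = 26
  P[2] = 39 + 0 = 39
  P[3] = 45 + -9 = 36
  P[4] = 39 + -9 = 30

Answer: [13, 26, 39, 36, 30]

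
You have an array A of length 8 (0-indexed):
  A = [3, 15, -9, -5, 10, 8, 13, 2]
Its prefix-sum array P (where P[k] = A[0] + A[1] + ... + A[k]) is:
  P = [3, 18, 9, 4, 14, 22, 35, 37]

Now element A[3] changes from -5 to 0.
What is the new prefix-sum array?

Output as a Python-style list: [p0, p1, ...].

Answer: [3, 18, 9, 9, 19, 27, 40, 42]

Derivation:
Change: A[3] -5 -> 0, delta = 5
P[k] for k < 3: unchanged (A[3] not included)
P[k] for k >= 3: shift by delta = 5
  P[0] = 3 + 0 = 3
  P[1] = 18 + 0 = 18
  P[2] = 9 + 0 = 9
  P[3] = 4 + 5 = 9
  P[4] = 14 + 5 = 19
  P[5] = 22 + 5 = 27
  P[6] = 35 + 5 = 40
  P[7] = 37 + 5 = 42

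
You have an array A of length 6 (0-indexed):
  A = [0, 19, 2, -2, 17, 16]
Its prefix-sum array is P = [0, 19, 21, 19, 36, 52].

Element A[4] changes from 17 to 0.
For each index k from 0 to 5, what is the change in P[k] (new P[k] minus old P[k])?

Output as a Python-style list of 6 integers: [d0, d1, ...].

Element change: A[4] 17 -> 0, delta = -17
For k < 4: P[k] unchanged, delta_P[k] = 0
For k >= 4: P[k] shifts by exactly -17
Delta array: [0, 0, 0, 0, -17, -17]

Answer: [0, 0, 0, 0, -17, -17]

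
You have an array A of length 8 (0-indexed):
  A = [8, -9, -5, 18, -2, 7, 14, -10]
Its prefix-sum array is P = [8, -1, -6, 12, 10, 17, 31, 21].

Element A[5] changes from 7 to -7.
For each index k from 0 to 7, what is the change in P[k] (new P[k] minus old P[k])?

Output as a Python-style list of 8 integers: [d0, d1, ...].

Answer: [0, 0, 0, 0, 0, -14, -14, -14]

Derivation:
Element change: A[5] 7 -> -7, delta = -14
For k < 5: P[k] unchanged, delta_P[k] = 0
For k >= 5: P[k] shifts by exactly -14
Delta array: [0, 0, 0, 0, 0, -14, -14, -14]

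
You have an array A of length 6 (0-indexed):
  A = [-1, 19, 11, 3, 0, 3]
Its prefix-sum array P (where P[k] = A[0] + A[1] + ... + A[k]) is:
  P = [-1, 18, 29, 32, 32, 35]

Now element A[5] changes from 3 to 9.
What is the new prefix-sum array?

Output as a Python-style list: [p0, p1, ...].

Answer: [-1, 18, 29, 32, 32, 41]

Derivation:
Change: A[5] 3 -> 9, delta = 6
P[k] for k < 5: unchanged (A[5] not included)
P[k] for k >= 5: shift by delta = 6
  P[0] = -1 + 0 = -1
  P[1] = 18 + 0 = 18
  P[2] = 29 + 0 = 29
  P[3] = 32 + 0 = 32
  P[4] = 32 + 0 = 32
  P[5] = 35 + 6 = 41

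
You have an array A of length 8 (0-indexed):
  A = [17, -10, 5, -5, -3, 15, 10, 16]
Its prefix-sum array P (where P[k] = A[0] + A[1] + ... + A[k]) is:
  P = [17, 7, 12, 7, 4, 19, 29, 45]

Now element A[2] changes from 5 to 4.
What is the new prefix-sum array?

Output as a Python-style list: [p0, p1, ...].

Answer: [17, 7, 11, 6, 3, 18, 28, 44]

Derivation:
Change: A[2] 5 -> 4, delta = -1
P[k] for k < 2: unchanged (A[2] not included)
P[k] for k >= 2: shift by delta = -1
  P[0] = 17 + 0 = 17
  P[1] = 7 + 0 = 7
  P[2] = 12 + -1 = 11
  P[3] = 7 + -1 = 6
  P[4] = 4 + -1 = 3
  P[5] = 19 + -1 = 18
  P[6] = 29 + -1 = 28
  P[7] = 45 + -1 = 44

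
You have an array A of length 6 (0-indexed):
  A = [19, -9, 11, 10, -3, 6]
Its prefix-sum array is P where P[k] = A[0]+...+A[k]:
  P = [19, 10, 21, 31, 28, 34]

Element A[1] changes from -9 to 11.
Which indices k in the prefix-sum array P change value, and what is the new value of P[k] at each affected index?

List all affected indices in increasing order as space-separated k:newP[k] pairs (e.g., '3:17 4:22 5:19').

Answer: 1:30 2:41 3:51 4:48 5:54

Derivation:
P[k] = A[0] + ... + A[k]
P[k] includes A[1] iff k >= 1
Affected indices: 1, 2, ..., 5; delta = 20
  P[1]: 10 + 20 = 30
  P[2]: 21 + 20 = 41
  P[3]: 31 + 20 = 51
  P[4]: 28 + 20 = 48
  P[5]: 34 + 20 = 54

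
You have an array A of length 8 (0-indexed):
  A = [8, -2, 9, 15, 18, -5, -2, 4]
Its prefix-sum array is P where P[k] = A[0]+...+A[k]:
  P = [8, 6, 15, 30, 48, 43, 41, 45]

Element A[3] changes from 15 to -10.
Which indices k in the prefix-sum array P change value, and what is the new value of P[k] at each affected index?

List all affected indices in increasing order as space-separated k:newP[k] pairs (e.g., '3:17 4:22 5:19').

Answer: 3:5 4:23 5:18 6:16 7:20

Derivation:
P[k] = A[0] + ... + A[k]
P[k] includes A[3] iff k >= 3
Affected indices: 3, 4, ..., 7; delta = -25
  P[3]: 30 + -25 = 5
  P[4]: 48 + -25 = 23
  P[5]: 43 + -25 = 18
  P[6]: 41 + -25 = 16
  P[7]: 45 + -25 = 20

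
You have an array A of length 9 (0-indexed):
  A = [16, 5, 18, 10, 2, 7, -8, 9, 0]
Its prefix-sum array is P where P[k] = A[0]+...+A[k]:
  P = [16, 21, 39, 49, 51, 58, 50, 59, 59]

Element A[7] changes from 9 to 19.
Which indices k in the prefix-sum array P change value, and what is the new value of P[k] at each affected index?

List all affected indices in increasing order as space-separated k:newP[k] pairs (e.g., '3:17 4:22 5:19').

P[k] = A[0] + ... + A[k]
P[k] includes A[7] iff k >= 7
Affected indices: 7, 8, ..., 8; delta = 10
  P[7]: 59 + 10 = 69
  P[8]: 59 + 10 = 69

Answer: 7:69 8:69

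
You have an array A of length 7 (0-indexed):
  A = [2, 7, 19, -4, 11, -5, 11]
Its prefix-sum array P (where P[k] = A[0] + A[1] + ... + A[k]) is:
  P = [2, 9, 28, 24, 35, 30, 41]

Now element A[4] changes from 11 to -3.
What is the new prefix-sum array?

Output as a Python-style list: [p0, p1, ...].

Answer: [2, 9, 28, 24, 21, 16, 27]

Derivation:
Change: A[4] 11 -> -3, delta = -14
P[k] for k < 4: unchanged (A[4] not included)
P[k] for k >= 4: shift by delta = -14
  P[0] = 2 + 0 = 2
  P[1] = 9 + 0 = 9
  P[2] = 28 + 0 = 28
  P[3] = 24 + 0 = 24
  P[4] = 35 + -14 = 21
  P[5] = 30 + -14 = 16
  P[6] = 41 + -14 = 27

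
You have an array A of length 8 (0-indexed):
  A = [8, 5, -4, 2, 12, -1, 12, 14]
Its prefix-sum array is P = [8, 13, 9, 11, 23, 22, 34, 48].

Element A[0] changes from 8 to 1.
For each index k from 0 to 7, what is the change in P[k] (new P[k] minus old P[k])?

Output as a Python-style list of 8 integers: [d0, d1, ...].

Answer: [-7, -7, -7, -7, -7, -7, -7, -7]

Derivation:
Element change: A[0] 8 -> 1, delta = -7
For k < 0: P[k] unchanged, delta_P[k] = 0
For k >= 0: P[k] shifts by exactly -7
Delta array: [-7, -7, -7, -7, -7, -7, -7, -7]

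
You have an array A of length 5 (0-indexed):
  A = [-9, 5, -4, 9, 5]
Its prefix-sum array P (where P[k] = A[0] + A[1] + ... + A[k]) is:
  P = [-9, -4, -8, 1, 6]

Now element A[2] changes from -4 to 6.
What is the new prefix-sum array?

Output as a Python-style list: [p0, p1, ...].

Change: A[2] -4 -> 6, delta = 10
P[k] for k < 2: unchanged (A[2] not included)
P[k] for k >= 2: shift by delta = 10
  P[0] = -9 + 0 = -9
  P[1] = -4 + 0 = -4
  P[2] = -8 + 10 = 2
  P[3] = 1 + 10 = 11
  P[4] = 6 + 10 = 16

Answer: [-9, -4, 2, 11, 16]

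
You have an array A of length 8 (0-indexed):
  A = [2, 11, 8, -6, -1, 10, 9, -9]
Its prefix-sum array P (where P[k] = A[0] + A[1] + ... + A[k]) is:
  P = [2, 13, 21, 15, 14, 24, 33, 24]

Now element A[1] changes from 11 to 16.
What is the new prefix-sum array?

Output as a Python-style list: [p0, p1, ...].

Change: A[1] 11 -> 16, delta = 5
P[k] for k < 1: unchanged (A[1] not included)
P[k] for k >= 1: shift by delta = 5
  P[0] = 2 + 0 = 2
  P[1] = 13 + 5 = 18
  P[2] = 21 + 5 = 26
  P[3] = 15 + 5 = 20
  P[4] = 14 + 5 = 19
  P[5] = 24 + 5 = 29
  P[6] = 33 + 5 = 38
  P[7] = 24 + 5 = 29

Answer: [2, 18, 26, 20, 19, 29, 38, 29]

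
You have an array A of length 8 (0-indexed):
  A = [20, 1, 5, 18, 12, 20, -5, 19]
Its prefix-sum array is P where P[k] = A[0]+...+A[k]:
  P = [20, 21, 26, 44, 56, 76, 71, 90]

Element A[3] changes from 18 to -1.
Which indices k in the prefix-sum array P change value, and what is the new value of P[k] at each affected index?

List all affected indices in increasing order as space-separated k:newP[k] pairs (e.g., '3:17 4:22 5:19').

Answer: 3:25 4:37 5:57 6:52 7:71

Derivation:
P[k] = A[0] + ... + A[k]
P[k] includes A[3] iff k >= 3
Affected indices: 3, 4, ..., 7; delta = -19
  P[3]: 44 + -19 = 25
  P[4]: 56 + -19 = 37
  P[5]: 76 + -19 = 57
  P[6]: 71 + -19 = 52
  P[7]: 90 + -19 = 71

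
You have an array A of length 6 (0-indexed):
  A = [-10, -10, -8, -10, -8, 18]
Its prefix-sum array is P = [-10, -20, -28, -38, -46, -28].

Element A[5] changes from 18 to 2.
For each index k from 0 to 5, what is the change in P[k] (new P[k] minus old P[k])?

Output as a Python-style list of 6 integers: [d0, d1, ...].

Answer: [0, 0, 0, 0, 0, -16]

Derivation:
Element change: A[5] 18 -> 2, delta = -16
For k < 5: P[k] unchanged, delta_P[k] = 0
For k >= 5: P[k] shifts by exactly -16
Delta array: [0, 0, 0, 0, 0, -16]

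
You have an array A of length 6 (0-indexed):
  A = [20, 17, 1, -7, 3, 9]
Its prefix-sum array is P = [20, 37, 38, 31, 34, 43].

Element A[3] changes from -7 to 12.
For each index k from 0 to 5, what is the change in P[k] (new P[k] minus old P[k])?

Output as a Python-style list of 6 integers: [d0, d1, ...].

Answer: [0, 0, 0, 19, 19, 19]

Derivation:
Element change: A[3] -7 -> 12, delta = 19
For k < 3: P[k] unchanged, delta_P[k] = 0
For k >= 3: P[k] shifts by exactly 19
Delta array: [0, 0, 0, 19, 19, 19]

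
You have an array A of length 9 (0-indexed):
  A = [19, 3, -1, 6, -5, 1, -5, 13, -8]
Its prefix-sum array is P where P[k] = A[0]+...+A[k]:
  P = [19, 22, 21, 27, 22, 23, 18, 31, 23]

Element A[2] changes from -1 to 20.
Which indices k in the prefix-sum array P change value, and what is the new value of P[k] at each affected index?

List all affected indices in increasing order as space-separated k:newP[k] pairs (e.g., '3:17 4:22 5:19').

P[k] = A[0] + ... + A[k]
P[k] includes A[2] iff k >= 2
Affected indices: 2, 3, ..., 8; delta = 21
  P[2]: 21 + 21 = 42
  P[3]: 27 + 21 = 48
  P[4]: 22 + 21 = 43
  P[5]: 23 + 21 = 44
  P[6]: 18 + 21 = 39
  P[7]: 31 + 21 = 52
  P[8]: 23 + 21 = 44

Answer: 2:42 3:48 4:43 5:44 6:39 7:52 8:44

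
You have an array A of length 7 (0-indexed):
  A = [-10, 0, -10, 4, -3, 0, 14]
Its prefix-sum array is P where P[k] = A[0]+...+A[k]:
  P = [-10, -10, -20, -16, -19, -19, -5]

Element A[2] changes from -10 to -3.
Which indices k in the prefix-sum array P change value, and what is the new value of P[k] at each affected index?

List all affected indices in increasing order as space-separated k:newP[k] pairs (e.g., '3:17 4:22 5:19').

P[k] = A[0] + ... + A[k]
P[k] includes A[2] iff k >= 2
Affected indices: 2, 3, ..., 6; delta = 7
  P[2]: -20 + 7 = -13
  P[3]: -16 + 7 = -9
  P[4]: -19 + 7 = -12
  P[5]: -19 + 7 = -12
  P[6]: -5 + 7 = 2

Answer: 2:-13 3:-9 4:-12 5:-12 6:2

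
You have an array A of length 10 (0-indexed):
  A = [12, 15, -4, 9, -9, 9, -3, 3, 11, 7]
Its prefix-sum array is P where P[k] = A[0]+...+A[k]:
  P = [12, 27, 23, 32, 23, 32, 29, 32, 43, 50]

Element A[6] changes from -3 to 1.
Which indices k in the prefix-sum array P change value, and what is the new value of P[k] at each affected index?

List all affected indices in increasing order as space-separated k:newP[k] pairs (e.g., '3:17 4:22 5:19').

P[k] = A[0] + ... + A[k]
P[k] includes A[6] iff k >= 6
Affected indices: 6, 7, ..., 9; delta = 4
  P[6]: 29 + 4 = 33
  P[7]: 32 + 4 = 36
  P[8]: 43 + 4 = 47
  P[9]: 50 + 4 = 54

Answer: 6:33 7:36 8:47 9:54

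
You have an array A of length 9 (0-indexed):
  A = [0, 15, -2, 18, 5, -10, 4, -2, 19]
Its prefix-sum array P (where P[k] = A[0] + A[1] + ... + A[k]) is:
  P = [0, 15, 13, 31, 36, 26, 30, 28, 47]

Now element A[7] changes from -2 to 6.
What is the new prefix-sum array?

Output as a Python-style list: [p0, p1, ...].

Change: A[7] -2 -> 6, delta = 8
P[k] for k < 7: unchanged (A[7] not included)
P[k] for k >= 7: shift by delta = 8
  P[0] = 0 + 0 = 0
  P[1] = 15 + 0 = 15
  P[2] = 13 + 0 = 13
  P[3] = 31 + 0 = 31
  P[4] = 36 + 0 = 36
  P[5] = 26 + 0 = 26
  P[6] = 30 + 0 = 30
  P[7] = 28 + 8 = 36
  P[8] = 47 + 8 = 55

Answer: [0, 15, 13, 31, 36, 26, 30, 36, 55]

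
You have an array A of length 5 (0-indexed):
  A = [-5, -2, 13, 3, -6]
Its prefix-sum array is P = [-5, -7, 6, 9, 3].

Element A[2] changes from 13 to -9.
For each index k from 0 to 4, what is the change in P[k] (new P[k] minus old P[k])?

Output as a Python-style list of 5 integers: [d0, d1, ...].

Element change: A[2] 13 -> -9, delta = -22
For k < 2: P[k] unchanged, delta_P[k] = 0
For k >= 2: P[k] shifts by exactly -22
Delta array: [0, 0, -22, -22, -22]

Answer: [0, 0, -22, -22, -22]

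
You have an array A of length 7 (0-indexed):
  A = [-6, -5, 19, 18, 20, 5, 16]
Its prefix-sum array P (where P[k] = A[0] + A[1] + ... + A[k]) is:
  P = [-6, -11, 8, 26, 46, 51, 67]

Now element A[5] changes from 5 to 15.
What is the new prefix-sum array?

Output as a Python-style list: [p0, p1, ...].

Answer: [-6, -11, 8, 26, 46, 61, 77]

Derivation:
Change: A[5] 5 -> 15, delta = 10
P[k] for k < 5: unchanged (A[5] not included)
P[k] for k >= 5: shift by delta = 10
  P[0] = -6 + 0 = -6
  P[1] = -11 + 0 = -11
  P[2] = 8 + 0 = 8
  P[3] = 26 + 0 = 26
  P[4] = 46 + 0 = 46
  P[5] = 51 + 10 = 61
  P[6] = 67 + 10 = 77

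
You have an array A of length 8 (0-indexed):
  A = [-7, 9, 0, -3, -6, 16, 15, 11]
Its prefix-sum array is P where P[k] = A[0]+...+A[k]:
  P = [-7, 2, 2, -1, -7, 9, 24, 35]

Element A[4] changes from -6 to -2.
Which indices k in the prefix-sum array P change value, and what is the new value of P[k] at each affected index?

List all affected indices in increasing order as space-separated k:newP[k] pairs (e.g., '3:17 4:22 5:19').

Answer: 4:-3 5:13 6:28 7:39

Derivation:
P[k] = A[0] + ... + A[k]
P[k] includes A[4] iff k >= 4
Affected indices: 4, 5, ..., 7; delta = 4
  P[4]: -7 + 4 = -3
  P[5]: 9 + 4 = 13
  P[6]: 24 + 4 = 28
  P[7]: 35 + 4 = 39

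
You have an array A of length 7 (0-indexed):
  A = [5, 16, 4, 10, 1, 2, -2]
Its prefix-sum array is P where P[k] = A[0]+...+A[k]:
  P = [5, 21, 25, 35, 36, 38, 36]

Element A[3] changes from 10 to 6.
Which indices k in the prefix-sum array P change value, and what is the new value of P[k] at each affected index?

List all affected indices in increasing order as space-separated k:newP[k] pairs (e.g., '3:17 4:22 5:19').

Answer: 3:31 4:32 5:34 6:32

Derivation:
P[k] = A[0] + ... + A[k]
P[k] includes A[3] iff k >= 3
Affected indices: 3, 4, ..., 6; delta = -4
  P[3]: 35 + -4 = 31
  P[4]: 36 + -4 = 32
  P[5]: 38 + -4 = 34
  P[6]: 36 + -4 = 32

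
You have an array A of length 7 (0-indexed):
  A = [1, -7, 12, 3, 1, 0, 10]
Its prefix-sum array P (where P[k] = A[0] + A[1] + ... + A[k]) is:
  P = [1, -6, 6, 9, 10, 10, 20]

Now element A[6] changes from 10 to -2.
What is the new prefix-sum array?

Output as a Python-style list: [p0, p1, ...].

Answer: [1, -6, 6, 9, 10, 10, 8]

Derivation:
Change: A[6] 10 -> -2, delta = -12
P[k] for k < 6: unchanged (A[6] not included)
P[k] for k >= 6: shift by delta = -12
  P[0] = 1 + 0 = 1
  P[1] = -6 + 0 = -6
  P[2] = 6 + 0 = 6
  P[3] = 9 + 0 = 9
  P[4] = 10 + 0 = 10
  P[5] = 10 + 0 = 10
  P[6] = 20 + -12 = 8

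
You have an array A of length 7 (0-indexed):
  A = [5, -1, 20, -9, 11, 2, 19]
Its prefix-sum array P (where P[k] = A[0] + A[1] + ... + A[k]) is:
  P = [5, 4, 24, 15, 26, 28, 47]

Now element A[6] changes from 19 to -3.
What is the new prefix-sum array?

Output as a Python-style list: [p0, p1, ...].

Answer: [5, 4, 24, 15, 26, 28, 25]

Derivation:
Change: A[6] 19 -> -3, delta = -22
P[k] for k < 6: unchanged (A[6] not included)
P[k] for k >= 6: shift by delta = -22
  P[0] = 5 + 0 = 5
  P[1] = 4 + 0 = 4
  P[2] = 24 + 0 = 24
  P[3] = 15 + 0 = 15
  P[4] = 26 + 0 = 26
  P[5] = 28 + 0 = 28
  P[6] = 47 + -22 = 25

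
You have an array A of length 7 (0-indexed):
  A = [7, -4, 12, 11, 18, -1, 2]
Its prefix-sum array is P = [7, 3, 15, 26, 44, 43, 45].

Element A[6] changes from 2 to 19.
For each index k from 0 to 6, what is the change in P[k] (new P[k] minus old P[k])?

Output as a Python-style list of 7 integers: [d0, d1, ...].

Answer: [0, 0, 0, 0, 0, 0, 17]

Derivation:
Element change: A[6] 2 -> 19, delta = 17
For k < 6: P[k] unchanged, delta_P[k] = 0
For k >= 6: P[k] shifts by exactly 17
Delta array: [0, 0, 0, 0, 0, 0, 17]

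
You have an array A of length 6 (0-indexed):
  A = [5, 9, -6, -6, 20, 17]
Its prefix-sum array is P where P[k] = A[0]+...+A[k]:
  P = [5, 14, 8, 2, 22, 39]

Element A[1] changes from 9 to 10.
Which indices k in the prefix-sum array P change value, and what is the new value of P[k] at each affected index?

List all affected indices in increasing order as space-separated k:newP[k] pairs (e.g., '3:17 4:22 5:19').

Answer: 1:15 2:9 3:3 4:23 5:40

Derivation:
P[k] = A[0] + ... + A[k]
P[k] includes A[1] iff k >= 1
Affected indices: 1, 2, ..., 5; delta = 1
  P[1]: 14 + 1 = 15
  P[2]: 8 + 1 = 9
  P[3]: 2 + 1 = 3
  P[4]: 22 + 1 = 23
  P[5]: 39 + 1 = 40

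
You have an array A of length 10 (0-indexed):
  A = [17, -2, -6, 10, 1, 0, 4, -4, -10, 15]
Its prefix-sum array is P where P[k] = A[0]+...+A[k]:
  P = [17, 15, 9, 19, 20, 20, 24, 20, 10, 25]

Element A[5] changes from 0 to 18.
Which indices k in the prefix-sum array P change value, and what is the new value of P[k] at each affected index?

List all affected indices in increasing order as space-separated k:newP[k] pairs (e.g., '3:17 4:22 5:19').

Answer: 5:38 6:42 7:38 8:28 9:43

Derivation:
P[k] = A[0] + ... + A[k]
P[k] includes A[5] iff k >= 5
Affected indices: 5, 6, ..., 9; delta = 18
  P[5]: 20 + 18 = 38
  P[6]: 24 + 18 = 42
  P[7]: 20 + 18 = 38
  P[8]: 10 + 18 = 28
  P[9]: 25 + 18 = 43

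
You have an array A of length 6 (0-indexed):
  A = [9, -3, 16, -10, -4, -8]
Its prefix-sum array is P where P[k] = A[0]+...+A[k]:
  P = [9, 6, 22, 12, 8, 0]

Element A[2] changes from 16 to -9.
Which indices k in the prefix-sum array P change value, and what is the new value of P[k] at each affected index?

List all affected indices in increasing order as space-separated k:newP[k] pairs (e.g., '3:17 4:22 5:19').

Answer: 2:-3 3:-13 4:-17 5:-25

Derivation:
P[k] = A[0] + ... + A[k]
P[k] includes A[2] iff k >= 2
Affected indices: 2, 3, ..., 5; delta = -25
  P[2]: 22 + -25 = -3
  P[3]: 12 + -25 = -13
  P[4]: 8 + -25 = -17
  P[5]: 0 + -25 = -25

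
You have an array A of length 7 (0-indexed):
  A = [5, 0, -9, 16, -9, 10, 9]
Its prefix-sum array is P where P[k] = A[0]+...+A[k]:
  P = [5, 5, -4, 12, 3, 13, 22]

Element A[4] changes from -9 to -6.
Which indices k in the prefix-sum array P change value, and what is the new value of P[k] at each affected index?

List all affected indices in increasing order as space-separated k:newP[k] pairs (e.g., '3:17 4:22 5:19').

Answer: 4:6 5:16 6:25

Derivation:
P[k] = A[0] + ... + A[k]
P[k] includes A[4] iff k >= 4
Affected indices: 4, 5, ..., 6; delta = 3
  P[4]: 3 + 3 = 6
  P[5]: 13 + 3 = 16
  P[6]: 22 + 3 = 25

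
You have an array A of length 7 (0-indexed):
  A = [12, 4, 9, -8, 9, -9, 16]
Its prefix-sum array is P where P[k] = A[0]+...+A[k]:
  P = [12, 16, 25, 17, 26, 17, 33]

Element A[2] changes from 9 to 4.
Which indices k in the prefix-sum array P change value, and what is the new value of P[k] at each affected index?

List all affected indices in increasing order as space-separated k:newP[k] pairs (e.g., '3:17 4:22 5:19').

P[k] = A[0] + ... + A[k]
P[k] includes A[2] iff k >= 2
Affected indices: 2, 3, ..., 6; delta = -5
  P[2]: 25 + -5 = 20
  P[3]: 17 + -5 = 12
  P[4]: 26 + -5 = 21
  P[5]: 17 + -5 = 12
  P[6]: 33 + -5 = 28

Answer: 2:20 3:12 4:21 5:12 6:28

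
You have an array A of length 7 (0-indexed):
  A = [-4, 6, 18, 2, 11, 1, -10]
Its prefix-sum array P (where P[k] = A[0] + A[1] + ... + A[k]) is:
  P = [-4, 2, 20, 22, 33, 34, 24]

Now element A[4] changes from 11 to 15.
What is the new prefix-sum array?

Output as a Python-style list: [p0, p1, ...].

Change: A[4] 11 -> 15, delta = 4
P[k] for k < 4: unchanged (A[4] not included)
P[k] for k >= 4: shift by delta = 4
  P[0] = -4 + 0 = -4
  P[1] = 2 + 0 = 2
  P[2] = 20 + 0 = 20
  P[3] = 22 + 0 = 22
  P[4] = 33 + 4 = 37
  P[5] = 34 + 4 = 38
  P[6] = 24 + 4 = 28

Answer: [-4, 2, 20, 22, 37, 38, 28]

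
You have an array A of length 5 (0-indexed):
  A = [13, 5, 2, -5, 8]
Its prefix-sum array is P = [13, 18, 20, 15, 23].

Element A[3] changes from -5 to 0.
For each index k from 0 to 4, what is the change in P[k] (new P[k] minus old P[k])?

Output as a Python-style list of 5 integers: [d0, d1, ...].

Answer: [0, 0, 0, 5, 5]

Derivation:
Element change: A[3] -5 -> 0, delta = 5
For k < 3: P[k] unchanged, delta_P[k] = 0
For k >= 3: P[k] shifts by exactly 5
Delta array: [0, 0, 0, 5, 5]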